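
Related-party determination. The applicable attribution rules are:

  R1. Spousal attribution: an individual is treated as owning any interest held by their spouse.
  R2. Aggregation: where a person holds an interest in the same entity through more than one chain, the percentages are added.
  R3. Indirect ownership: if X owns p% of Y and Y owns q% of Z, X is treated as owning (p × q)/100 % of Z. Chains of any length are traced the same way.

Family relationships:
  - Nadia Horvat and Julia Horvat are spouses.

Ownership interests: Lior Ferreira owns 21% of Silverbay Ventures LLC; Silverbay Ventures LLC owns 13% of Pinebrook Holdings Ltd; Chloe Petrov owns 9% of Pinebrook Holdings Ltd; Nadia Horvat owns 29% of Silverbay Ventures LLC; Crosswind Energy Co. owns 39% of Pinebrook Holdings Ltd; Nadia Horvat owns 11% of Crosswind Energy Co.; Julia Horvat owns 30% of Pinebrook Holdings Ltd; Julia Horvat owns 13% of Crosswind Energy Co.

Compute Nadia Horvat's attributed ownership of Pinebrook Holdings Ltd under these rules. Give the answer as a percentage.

43.13%

By spousal attribution (R1), Nadia Horvat is treated as also owning Julia Horvat's interest in Crosswind Energy Co, giving 11% + 13% = 24%.
By spousal attribution (R1), Nadia Horvat is treated as owning Julia Horvat's 30% interest in Pinebrook Holdings Ltd.
Chain via Crosswind Energy Co. (R3): 24% × 39% = 9.36% of Pinebrook Holdings Ltd.
Chain via Silverbay Ventures LLC (R3): 29% × 13% = 3.77% of Pinebrook Holdings Ltd.
Direct interest in Pinebrook Holdings Ltd: 30%.
Aggregating (R2): 9.36% + 3.77% + 30% = 43.13%.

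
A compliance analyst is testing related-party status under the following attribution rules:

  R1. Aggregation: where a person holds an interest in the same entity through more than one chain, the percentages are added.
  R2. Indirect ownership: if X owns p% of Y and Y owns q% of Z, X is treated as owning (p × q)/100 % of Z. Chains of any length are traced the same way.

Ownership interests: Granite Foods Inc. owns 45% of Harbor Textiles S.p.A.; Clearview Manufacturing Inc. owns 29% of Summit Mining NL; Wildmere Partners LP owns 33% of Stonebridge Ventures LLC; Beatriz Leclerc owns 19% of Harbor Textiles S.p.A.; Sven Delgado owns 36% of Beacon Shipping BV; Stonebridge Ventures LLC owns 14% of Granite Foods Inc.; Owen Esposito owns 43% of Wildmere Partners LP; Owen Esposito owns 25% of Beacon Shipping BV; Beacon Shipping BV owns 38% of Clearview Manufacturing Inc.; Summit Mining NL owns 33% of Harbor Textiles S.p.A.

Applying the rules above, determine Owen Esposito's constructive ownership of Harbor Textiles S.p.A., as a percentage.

Chain via Wildmere Partners LP → Stonebridge Ventures LLC → Granite Foods Inc. (R2): 43% × 33% × 14% × 45% = 0.89397% of Harbor Textiles S.p.A.
Chain via Beacon Shipping BV → Clearview Manufacturing Inc. → Summit Mining NL (R2): 25% × 38% × 29% × 33% = 0.90915% of Harbor Textiles S.p.A.
Aggregating (R1): 0.89397% + 0.90915% = 1.80312%.

1.80312%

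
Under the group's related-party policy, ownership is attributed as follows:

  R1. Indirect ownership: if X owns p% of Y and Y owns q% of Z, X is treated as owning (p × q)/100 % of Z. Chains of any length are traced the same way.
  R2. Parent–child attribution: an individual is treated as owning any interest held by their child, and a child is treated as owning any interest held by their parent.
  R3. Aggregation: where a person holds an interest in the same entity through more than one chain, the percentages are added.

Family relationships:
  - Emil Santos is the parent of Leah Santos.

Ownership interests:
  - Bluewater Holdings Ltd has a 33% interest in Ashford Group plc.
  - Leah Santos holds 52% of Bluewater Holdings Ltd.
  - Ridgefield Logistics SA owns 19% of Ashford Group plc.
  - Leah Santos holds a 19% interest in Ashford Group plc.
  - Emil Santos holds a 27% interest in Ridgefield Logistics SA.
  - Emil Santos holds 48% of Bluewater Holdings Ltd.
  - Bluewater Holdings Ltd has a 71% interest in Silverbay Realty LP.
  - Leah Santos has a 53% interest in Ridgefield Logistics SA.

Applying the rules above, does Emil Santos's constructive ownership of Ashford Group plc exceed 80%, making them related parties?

No

By parent–child attribution (R2), Emil Santos is treated as also owning Leah Santos's interest in Bluewater Holdings Ltd, giving 48% + 52% = 100%.
By parent–child attribution (R2), Emil Santos is treated as also owning Leah Santos's interest in Ridgefield Logistics SA, giving 27% + 53% = 80%.
By parent–child attribution (R2), Emil Santos is treated as owning Leah Santos's 19% interest in Ashford Group plc.
Chain via Bluewater Holdings Ltd (R1): 100% × 33% = 33% of Ashford Group plc.
Chain via Ridgefield Logistics SA (R1): 80% × 19% = 15.2% of Ashford Group plc.
Direct interest in Ashford Group plc: 19%.
Aggregating (R3): 33% + 15.2% + 19% = 67.2%.
67.2% does not exceed the 80% threshold, so Emil is not a related party to Ashford Group plc.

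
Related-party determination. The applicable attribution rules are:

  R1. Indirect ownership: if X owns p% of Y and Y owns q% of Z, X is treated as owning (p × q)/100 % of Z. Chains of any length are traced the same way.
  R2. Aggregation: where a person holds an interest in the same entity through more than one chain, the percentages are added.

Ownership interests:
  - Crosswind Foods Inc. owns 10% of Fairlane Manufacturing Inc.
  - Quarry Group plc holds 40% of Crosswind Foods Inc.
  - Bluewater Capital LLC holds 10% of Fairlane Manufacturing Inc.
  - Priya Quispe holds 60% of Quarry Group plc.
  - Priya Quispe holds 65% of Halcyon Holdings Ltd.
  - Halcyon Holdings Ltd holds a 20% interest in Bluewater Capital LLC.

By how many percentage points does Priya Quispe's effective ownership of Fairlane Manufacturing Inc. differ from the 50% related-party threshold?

Chain via Quarry Group plc → Crosswind Foods Inc. (R1): 60% × 40% × 10% = 2.4% of Fairlane Manufacturing Inc.
Chain via Halcyon Holdings Ltd → Bluewater Capital LLC (R1): 65% × 20% × 10% = 1.3% of Fairlane Manufacturing Inc.
Aggregating (R2): 2.4% + 1.3% = 3.7%.
3.7% falls short of the 50% threshold by 46.3 percentage points.

46.3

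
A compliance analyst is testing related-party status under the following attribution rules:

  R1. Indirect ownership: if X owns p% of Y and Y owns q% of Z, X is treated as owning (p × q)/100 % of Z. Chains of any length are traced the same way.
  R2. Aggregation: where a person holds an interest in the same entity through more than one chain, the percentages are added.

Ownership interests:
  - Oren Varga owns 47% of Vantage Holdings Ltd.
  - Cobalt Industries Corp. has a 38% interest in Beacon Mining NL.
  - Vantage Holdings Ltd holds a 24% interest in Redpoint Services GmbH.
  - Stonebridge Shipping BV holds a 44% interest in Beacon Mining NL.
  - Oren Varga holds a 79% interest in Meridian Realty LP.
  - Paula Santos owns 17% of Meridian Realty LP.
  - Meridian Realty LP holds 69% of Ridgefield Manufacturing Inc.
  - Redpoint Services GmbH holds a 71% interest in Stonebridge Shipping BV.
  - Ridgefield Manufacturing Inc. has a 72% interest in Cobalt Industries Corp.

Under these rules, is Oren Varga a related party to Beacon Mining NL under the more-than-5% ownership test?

Yes

Chain via Meridian Realty LP → Ridgefield Manufacturing Inc. → Cobalt Industries Corp. (R1): 79% × 69% × 72% × 38% = 14.913936% of Beacon Mining NL.
Chain via Vantage Holdings Ltd → Redpoint Services GmbH → Stonebridge Shipping BV (R1): 47% × 24% × 71% × 44% = 3.523872% of Beacon Mining NL.
Aggregating (R2): 14.913936% + 3.523872% = 18.437808%.
18.437808% exceeds the 5% threshold, so Oren is a related party to Beacon Mining NL.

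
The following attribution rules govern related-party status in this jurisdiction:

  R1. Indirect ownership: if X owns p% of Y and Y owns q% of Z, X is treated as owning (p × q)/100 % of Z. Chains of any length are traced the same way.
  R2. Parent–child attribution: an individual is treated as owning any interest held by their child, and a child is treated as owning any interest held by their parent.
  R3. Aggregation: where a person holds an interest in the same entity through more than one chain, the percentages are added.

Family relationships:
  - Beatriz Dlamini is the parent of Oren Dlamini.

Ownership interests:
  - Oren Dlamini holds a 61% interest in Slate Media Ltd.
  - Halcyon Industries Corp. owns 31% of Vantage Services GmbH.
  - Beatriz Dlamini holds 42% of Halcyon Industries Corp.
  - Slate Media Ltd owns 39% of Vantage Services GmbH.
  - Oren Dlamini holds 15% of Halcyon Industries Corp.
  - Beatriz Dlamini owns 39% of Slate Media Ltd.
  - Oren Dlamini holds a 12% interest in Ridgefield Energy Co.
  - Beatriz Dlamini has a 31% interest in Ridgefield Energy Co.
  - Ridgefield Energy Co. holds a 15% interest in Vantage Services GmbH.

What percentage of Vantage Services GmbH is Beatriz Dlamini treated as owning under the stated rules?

63.12%

By parent–child attribution (R2), Beatriz Dlamini is treated as also owning Oren Dlamini's interest in Halcyon Industries Corp, giving 42% + 15% = 57%.
By parent–child attribution (R2), Beatriz Dlamini is treated as also owning Oren Dlamini's interest in Slate Media Ltd, giving 39% + 61% = 100%.
By parent–child attribution (R2), Beatriz Dlamini is treated as also owning Oren Dlamini's interest in Ridgefield Energy Co, giving 31% + 12% = 43%.
Chain via Halcyon Industries Corp. (R1): 57% × 31% = 17.67% of Vantage Services GmbH.
Chain via Slate Media Ltd (R1): 100% × 39% = 39% of Vantage Services GmbH.
Chain via Ridgefield Energy Co. (R1): 43% × 15% = 6.45% of Vantage Services GmbH.
Aggregating (R3): 17.67% + 39% + 6.45% = 63.12%.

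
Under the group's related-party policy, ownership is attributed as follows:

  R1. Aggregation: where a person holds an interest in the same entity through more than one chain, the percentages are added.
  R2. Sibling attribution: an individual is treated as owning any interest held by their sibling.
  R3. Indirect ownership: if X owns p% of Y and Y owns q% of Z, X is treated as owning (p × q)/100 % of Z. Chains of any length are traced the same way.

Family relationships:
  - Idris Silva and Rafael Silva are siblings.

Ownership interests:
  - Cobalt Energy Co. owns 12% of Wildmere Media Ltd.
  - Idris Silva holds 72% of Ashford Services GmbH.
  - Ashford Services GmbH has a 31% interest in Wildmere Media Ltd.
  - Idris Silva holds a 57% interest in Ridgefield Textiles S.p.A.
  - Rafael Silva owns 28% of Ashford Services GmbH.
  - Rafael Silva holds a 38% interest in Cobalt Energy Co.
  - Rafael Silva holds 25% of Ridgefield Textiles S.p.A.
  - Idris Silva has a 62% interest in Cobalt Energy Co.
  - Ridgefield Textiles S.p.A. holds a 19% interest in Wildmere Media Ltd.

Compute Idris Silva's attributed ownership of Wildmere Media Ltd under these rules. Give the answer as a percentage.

By sibling attribution (R2), Idris Silva is treated as also owning Rafael Silva's interest in Cobalt Energy Co, giving 62% + 38% = 100%.
By sibling attribution (R2), Idris Silva is treated as also owning Rafael Silva's interest in Ridgefield Textiles S.p.A, giving 57% + 25% = 82%.
By sibling attribution (R2), Idris Silva is treated as also owning Rafael Silva's interest in Ashford Services GmbH, giving 72% + 28% = 100%.
Chain via Cobalt Energy Co. (R3): 100% × 12% = 12% of Wildmere Media Ltd.
Chain via Ridgefield Textiles S.p.A. (R3): 82% × 19% = 15.58% of Wildmere Media Ltd.
Chain via Ashford Services GmbH (R3): 100% × 31% = 31% of Wildmere Media Ltd.
Aggregating (R1): 12% + 15.58% + 31% = 58.58%.

58.58%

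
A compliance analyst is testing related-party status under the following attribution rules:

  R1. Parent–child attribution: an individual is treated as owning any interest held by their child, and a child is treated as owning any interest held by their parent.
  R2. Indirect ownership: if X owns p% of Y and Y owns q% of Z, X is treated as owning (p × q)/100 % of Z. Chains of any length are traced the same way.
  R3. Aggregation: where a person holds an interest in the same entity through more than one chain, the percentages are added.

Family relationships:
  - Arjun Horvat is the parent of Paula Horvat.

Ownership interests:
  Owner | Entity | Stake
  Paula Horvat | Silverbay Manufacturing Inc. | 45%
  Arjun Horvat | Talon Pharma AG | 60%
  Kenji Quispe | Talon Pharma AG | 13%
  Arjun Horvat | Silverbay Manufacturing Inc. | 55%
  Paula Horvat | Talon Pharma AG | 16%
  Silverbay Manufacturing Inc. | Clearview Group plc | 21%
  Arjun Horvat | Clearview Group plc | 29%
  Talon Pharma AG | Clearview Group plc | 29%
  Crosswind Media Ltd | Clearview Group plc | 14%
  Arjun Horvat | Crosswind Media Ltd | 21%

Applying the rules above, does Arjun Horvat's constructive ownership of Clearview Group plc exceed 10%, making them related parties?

By parent–child attribution (R1), Arjun Horvat is treated as also owning Paula Horvat's interest in Silverbay Manufacturing Inc, giving 55% + 45% = 100%.
By parent–child attribution (R1), Arjun Horvat is treated as also owning Paula Horvat's interest in Talon Pharma AG, giving 60% + 16% = 76%.
Chain via Silverbay Manufacturing Inc. (R2): 100% × 21% = 21% of Clearview Group plc.
Chain via Talon Pharma AG (R2): 76% × 29% = 22.04% of Clearview Group plc.
Chain via Crosswind Media Ltd (R2): 21% × 14% = 2.94% of Clearview Group plc.
Direct interest in Clearview Group plc: 29%.
Aggregating (R3): 21% + 22.04% + 2.94% + 29% = 74.98%.
74.98% exceeds the 10% threshold, so Arjun is a related party to Clearview Group plc.

Yes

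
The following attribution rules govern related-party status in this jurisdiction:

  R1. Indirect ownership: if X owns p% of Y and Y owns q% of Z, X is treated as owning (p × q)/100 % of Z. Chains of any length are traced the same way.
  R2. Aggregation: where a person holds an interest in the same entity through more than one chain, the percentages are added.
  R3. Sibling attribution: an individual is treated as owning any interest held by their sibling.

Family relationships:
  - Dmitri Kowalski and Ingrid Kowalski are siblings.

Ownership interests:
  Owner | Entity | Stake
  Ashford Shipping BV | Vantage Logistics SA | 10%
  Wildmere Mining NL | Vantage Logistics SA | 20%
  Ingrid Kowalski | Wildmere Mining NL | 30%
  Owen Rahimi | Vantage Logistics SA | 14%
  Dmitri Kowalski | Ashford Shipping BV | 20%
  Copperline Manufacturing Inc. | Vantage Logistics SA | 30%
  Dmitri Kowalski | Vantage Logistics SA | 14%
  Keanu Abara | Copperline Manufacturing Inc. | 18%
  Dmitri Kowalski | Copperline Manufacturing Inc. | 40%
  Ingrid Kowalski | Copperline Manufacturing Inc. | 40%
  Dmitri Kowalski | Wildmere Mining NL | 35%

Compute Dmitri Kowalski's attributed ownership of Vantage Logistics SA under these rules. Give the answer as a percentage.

53%

By sibling attribution (R3), Dmitri Kowalski is treated as also owning Ingrid Kowalski's interest in Wildmere Mining NL, giving 35% + 30% = 65%.
By sibling attribution (R3), Dmitri Kowalski is treated as also owning Ingrid Kowalski's interest in Copperline Manufacturing Inc, giving 40% + 40% = 80%.
Chain via Ashford Shipping BV (R1): 20% × 10% = 2% of Vantage Logistics SA.
Chain via Wildmere Mining NL (R1): 65% × 20% = 13% of Vantage Logistics SA.
Chain via Copperline Manufacturing Inc. (R1): 80% × 30% = 24% of Vantage Logistics SA.
Direct interest in Vantage Logistics SA: 14%.
Aggregating (R2): 2% + 13% + 24% + 14% = 53%.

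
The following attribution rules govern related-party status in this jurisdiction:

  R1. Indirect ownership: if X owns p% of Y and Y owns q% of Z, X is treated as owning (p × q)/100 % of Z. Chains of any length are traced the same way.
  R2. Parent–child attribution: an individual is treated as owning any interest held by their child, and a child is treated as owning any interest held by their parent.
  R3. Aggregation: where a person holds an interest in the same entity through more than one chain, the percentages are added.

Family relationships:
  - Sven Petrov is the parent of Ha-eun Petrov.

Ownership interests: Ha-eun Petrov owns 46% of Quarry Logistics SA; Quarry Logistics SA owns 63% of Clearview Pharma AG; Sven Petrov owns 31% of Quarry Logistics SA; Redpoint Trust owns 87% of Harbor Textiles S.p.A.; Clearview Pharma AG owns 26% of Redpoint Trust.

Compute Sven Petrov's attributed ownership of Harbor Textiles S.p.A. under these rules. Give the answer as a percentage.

10.972962%

By parent–child attribution (R2), Sven Petrov is treated as also owning Ha-eun Petrov's interest in Quarry Logistics SA, giving 31% + 46% = 77%.
Chain via Quarry Logistics SA → Clearview Pharma AG → Redpoint Trust (R1): 77% × 63% × 26% × 87% = 10.972962% of Harbor Textiles S.p.A.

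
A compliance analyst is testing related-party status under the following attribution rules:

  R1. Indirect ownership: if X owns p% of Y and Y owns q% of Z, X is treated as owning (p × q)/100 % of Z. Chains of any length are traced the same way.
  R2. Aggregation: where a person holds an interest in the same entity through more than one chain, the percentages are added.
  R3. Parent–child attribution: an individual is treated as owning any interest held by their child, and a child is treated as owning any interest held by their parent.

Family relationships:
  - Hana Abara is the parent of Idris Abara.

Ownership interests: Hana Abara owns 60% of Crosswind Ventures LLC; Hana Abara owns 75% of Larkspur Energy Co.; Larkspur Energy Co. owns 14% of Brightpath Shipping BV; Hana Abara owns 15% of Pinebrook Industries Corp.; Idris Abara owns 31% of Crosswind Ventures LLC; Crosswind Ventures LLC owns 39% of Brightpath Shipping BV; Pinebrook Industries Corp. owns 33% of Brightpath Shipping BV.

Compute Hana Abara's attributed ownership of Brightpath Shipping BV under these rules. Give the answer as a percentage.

50.94%

By parent–child attribution (R3), Hana Abara is treated as also owning Idris Abara's interest in Crosswind Ventures LLC, giving 60% + 31% = 91%.
Chain via Crosswind Ventures LLC (R1): 91% × 39% = 35.49% of Brightpath Shipping BV.
Chain via Larkspur Energy Co. (R1): 75% × 14% = 10.5% of Brightpath Shipping BV.
Chain via Pinebrook Industries Corp. (R1): 15% × 33% = 4.95% of Brightpath Shipping BV.
Aggregating (R2): 35.49% + 10.5% + 4.95% = 50.94%.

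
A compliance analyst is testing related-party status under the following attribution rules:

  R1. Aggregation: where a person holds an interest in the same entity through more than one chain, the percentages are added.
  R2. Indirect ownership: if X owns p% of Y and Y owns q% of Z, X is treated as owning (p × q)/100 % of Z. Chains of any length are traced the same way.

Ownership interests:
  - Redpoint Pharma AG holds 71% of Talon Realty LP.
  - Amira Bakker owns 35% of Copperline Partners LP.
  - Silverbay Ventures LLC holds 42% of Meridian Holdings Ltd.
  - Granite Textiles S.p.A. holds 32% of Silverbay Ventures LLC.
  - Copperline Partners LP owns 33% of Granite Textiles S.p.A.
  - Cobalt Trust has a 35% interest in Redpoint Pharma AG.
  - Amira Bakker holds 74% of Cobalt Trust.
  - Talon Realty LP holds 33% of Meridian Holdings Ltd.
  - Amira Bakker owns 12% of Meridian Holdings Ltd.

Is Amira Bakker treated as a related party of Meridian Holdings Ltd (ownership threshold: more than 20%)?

No

Chain via Copperline Partners LP → Granite Textiles S.p.A. → Silverbay Ventures LLC (R2): 35% × 33% × 32% × 42% = 1.55232% of Meridian Holdings Ltd.
Chain via Cobalt Trust → Redpoint Pharma AG → Talon Realty LP (R2): 74% × 35% × 71% × 33% = 6.06837% of Meridian Holdings Ltd.
Direct interest in Meridian Holdings Ltd: 12%.
Aggregating (R1): 1.55232% + 6.06837% + 12% = 19.62069%.
19.62069% does not exceed the 20% threshold, so Amira is not a related party to Meridian Holdings Ltd.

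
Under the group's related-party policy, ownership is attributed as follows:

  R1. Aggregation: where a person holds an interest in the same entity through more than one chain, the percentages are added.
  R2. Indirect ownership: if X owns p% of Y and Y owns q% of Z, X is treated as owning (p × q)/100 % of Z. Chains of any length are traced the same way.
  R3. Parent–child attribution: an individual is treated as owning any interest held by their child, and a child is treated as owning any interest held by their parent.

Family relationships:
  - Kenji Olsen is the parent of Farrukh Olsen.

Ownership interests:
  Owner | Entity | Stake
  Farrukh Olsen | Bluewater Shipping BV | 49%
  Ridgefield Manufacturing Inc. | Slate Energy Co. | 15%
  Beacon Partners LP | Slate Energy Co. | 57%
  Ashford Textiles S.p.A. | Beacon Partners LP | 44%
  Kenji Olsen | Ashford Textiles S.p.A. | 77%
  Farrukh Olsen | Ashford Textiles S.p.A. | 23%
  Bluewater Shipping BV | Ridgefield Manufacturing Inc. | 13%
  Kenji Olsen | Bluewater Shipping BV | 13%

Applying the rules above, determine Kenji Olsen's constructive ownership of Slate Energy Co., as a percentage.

By parent–child attribution (R3), Kenji Olsen is treated as also owning Farrukh Olsen's interest in Ashford Textiles S.p.A, giving 77% + 23% = 100%.
By parent–child attribution (R3), Kenji Olsen is treated as also owning Farrukh Olsen's interest in Bluewater Shipping BV, giving 13% + 49% = 62%.
Chain via Ashford Textiles S.p.A. → Beacon Partners LP (R2): 100% × 44% × 57% = 25.08% of Slate Energy Co.
Chain via Bluewater Shipping BV → Ridgefield Manufacturing Inc. (R2): 62% × 13% × 15% = 1.209% of Slate Energy Co.
Aggregating (R1): 25.08% + 1.209% = 26.289%.

26.289%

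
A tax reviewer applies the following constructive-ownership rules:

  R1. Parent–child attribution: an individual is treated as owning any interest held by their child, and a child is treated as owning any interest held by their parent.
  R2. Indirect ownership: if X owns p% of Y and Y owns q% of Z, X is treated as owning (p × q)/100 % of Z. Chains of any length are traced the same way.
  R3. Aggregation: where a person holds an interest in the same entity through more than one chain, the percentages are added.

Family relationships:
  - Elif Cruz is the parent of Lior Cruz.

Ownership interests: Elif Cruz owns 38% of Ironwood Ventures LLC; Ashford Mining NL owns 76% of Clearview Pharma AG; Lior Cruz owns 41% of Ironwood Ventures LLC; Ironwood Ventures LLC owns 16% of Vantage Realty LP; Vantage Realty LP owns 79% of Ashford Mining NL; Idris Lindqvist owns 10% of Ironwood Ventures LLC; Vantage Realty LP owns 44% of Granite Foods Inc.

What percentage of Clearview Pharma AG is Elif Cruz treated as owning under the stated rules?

7.589056%

By parent–child attribution (R1), Elif Cruz is treated as also owning Lior Cruz's interest in Ironwood Ventures LLC, giving 38% + 41% = 79%.
Chain via Ironwood Ventures LLC → Vantage Realty LP → Ashford Mining NL (R2): 79% × 16% × 79% × 76% = 7.589056% of Clearview Pharma AG.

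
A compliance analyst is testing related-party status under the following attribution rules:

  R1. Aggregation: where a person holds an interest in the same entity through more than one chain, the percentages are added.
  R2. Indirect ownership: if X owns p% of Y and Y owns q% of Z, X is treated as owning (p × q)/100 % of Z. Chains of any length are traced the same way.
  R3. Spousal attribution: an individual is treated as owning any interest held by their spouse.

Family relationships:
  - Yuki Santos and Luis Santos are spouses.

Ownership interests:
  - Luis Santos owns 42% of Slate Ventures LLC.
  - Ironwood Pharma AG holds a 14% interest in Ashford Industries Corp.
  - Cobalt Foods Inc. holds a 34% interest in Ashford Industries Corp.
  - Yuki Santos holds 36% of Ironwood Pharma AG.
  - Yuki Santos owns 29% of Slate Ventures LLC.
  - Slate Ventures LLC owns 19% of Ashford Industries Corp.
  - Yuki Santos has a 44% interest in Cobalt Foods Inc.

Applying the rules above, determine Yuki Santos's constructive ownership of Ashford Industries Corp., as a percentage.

By spousal attribution (R3), Yuki Santos is treated as also owning Luis Santos's interest in Slate Ventures LLC, giving 29% + 42% = 71%.
Chain via Slate Ventures LLC (R2): 71% × 19% = 13.49% of Ashford Industries Corp.
Chain via Cobalt Foods Inc. (R2): 44% × 34% = 14.96% of Ashford Industries Corp.
Chain via Ironwood Pharma AG (R2): 36% × 14% = 5.04% of Ashford Industries Corp.
Aggregating (R1): 13.49% + 14.96% + 5.04% = 33.49%.

33.49%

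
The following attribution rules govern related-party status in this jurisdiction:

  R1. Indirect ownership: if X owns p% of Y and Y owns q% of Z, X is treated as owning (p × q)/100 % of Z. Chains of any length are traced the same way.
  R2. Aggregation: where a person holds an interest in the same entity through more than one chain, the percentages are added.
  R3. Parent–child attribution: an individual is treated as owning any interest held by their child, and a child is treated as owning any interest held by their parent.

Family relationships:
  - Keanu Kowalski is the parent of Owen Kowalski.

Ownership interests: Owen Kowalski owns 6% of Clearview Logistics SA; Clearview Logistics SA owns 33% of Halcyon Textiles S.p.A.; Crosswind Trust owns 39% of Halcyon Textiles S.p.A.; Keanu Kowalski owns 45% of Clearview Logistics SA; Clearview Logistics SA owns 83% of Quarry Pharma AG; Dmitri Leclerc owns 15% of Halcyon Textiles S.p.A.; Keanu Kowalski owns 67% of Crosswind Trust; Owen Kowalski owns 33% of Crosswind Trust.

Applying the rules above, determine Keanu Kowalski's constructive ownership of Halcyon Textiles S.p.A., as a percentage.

55.83%

By parent–child attribution (R3), Keanu Kowalski is treated as also owning Owen Kowalski's interest in Clearview Logistics SA, giving 45% + 6% = 51%.
By parent–child attribution (R3), Keanu Kowalski is treated as also owning Owen Kowalski's interest in Crosswind Trust, giving 67% + 33% = 100%.
Chain via Clearview Logistics SA (R1): 51% × 33% = 16.83% of Halcyon Textiles S.p.A.
Chain via Crosswind Trust (R1): 100% × 39% = 39% of Halcyon Textiles S.p.A.
Aggregating (R2): 16.83% + 39% = 55.83%.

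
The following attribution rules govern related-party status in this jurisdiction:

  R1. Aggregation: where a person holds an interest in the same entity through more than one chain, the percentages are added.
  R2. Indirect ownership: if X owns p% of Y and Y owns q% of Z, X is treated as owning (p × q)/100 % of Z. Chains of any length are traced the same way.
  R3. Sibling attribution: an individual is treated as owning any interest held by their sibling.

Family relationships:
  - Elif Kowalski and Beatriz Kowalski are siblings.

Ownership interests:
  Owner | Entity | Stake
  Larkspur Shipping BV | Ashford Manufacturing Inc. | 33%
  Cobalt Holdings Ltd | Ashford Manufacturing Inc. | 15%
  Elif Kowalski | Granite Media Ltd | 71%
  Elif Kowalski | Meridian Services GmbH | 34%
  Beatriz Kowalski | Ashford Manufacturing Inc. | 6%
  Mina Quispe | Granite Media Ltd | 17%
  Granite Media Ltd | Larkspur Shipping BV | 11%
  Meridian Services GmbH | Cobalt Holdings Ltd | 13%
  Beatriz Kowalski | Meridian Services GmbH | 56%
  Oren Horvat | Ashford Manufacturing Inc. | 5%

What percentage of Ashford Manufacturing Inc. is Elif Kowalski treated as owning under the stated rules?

10.3323%

By sibling attribution (R3), Elif Kowalski is treated as also owning Beatriz Kowalski's interest in Meridian Services GmbH, giving 34% + 56% = 90%.
By sibling attribution (R3), Elif Kowalski is treated as owning Beatriz Kowalski's 6% interest in Ashford Manufacturing Inc.
Chain via Meridian Services GmbH → Cobalt Holdings Ltd (R2): 90% × 13% × 15% = 1.755% of Ashford Manufacturing Inc.
Chain via Granite Media Ltd → Larkspur Shipping BV (R2): 71% × 11% × 33% = 2.5773% of Ashford Manufacturing Inc.
Direct interest in Ashford Manufacturing Inc: 6%.
Aggregating (R1): 1.755% + 2.5773% + 6% = 10.3323%.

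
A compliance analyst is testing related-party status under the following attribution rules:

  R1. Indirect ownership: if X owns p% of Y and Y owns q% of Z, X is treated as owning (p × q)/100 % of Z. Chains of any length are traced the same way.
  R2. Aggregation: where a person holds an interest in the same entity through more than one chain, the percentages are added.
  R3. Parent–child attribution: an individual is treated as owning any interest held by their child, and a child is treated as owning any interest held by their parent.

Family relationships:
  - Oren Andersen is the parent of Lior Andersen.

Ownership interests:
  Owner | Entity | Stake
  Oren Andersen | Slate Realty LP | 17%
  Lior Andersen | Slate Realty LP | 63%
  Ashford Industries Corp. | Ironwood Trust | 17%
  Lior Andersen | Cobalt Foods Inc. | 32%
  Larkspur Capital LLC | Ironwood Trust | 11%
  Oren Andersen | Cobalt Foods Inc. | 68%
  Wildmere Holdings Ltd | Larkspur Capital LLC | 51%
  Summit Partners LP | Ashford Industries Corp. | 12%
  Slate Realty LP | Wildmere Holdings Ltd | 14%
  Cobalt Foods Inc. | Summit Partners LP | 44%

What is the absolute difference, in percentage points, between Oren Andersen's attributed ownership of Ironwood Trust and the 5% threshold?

By parent–child attribution (R3), Oren Andersen is treated as also owning Lior Andersen's interest in Cobalt Foods Inc, giving 68% + 32% = 100%.
By parent–child attribution (R3), Oren Andersen is treated as also owning Lior Andersen's interest in Slate Realty LP, giving 17% + 63% = 80%.
Chain via Cobalt Foods Inc. → Summit Partners LP → Ashford Industries Corp. (R1): 100% × 44% × 12% × 17% = 0.8976% of Ironwood Trust.
Chain via Slate Realty LP → Wildmere Holdings Ltd → Larkspur Capital LLC (R1): 80% × 14% × 51% × 11% = 0.62832% of Ironwood Trust.
Aggregating (R2): 0.8976% + 0.62832% = 1.52592%.
1.52592% falls short of the 5% threshold by 3.47408 percentage points.

3.47408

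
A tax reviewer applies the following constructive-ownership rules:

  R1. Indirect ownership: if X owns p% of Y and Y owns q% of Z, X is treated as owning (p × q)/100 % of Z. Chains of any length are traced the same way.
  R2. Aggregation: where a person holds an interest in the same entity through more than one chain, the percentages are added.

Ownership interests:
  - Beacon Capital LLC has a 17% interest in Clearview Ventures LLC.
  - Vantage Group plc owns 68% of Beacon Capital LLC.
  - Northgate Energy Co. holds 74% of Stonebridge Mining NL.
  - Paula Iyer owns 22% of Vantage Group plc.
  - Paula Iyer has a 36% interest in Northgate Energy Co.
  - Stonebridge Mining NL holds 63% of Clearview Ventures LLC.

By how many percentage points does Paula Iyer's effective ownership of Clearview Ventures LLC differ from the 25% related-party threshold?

5.6736

Chain via Northgate Energy Co. → Stonebridge Mining NL (R1): 36% × 74% × 63% = 16.7832% of Clearview Ventures LLC.
Chain via Vantage Group plc → Beacon Capital LLC (R1): 22% × 68% × 17% = 2.5432% of Clearview Ventures LLC.
Aggregating (R2): 16.7832% + 2.5432% = 19.3264%.
19.3264% falls short of the 25% threshold by 5.6736 percentage points.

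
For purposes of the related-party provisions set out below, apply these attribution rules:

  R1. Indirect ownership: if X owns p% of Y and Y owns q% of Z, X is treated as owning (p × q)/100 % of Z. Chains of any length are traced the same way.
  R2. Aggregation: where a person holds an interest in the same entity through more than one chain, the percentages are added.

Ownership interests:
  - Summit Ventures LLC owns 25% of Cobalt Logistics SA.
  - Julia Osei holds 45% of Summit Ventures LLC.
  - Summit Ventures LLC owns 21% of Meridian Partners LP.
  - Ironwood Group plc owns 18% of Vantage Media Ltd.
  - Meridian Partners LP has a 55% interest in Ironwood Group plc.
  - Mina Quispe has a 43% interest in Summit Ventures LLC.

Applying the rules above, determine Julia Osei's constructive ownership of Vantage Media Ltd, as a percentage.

Chain via Summit Ventures LLC → Meridian Partners LP → Ironwood Group plc (R1): 45% × 21% × 55% × 18% = 0.93555% of Vantage Media Ltd.

0.93555%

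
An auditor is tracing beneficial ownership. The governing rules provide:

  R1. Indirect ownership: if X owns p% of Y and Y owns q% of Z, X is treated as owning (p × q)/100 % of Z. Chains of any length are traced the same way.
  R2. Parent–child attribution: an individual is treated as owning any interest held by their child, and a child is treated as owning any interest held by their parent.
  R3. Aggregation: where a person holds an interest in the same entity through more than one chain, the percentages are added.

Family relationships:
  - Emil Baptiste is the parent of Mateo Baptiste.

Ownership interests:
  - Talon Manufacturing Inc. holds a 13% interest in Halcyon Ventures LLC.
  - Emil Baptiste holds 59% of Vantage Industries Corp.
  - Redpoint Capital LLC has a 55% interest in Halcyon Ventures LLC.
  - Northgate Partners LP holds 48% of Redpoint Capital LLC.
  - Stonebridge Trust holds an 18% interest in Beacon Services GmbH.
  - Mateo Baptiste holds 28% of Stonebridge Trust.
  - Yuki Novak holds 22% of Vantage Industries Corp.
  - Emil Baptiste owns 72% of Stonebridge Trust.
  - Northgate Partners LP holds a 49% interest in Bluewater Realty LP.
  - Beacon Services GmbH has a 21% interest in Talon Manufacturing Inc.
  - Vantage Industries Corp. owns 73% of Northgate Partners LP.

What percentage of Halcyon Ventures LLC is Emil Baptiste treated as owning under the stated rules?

By parent–child attribution (R2), Emil Baptiste is treated as also owning Mateo Baptiste's interest in Stonebridge Trust, giving 72% + 28% = 100%.
Chain via Vantage Industries Corp. → Northgate Partners LP → Redpoint Capital LLC (R1): 59% × 73% × 48% × 55% = 11.37048% of Halcyon Ventures LLC.
Chain via Stonebridge Trust → Beacon Services GmbH → Talon Manufacturing Inc. (R1): 100% × 18% × 21% × 13% = 0.4914% of Halcyon Ventures LLC.
Aggregating (R3): 11.37048% + 0.4914% = 11.86188%.

11.86188%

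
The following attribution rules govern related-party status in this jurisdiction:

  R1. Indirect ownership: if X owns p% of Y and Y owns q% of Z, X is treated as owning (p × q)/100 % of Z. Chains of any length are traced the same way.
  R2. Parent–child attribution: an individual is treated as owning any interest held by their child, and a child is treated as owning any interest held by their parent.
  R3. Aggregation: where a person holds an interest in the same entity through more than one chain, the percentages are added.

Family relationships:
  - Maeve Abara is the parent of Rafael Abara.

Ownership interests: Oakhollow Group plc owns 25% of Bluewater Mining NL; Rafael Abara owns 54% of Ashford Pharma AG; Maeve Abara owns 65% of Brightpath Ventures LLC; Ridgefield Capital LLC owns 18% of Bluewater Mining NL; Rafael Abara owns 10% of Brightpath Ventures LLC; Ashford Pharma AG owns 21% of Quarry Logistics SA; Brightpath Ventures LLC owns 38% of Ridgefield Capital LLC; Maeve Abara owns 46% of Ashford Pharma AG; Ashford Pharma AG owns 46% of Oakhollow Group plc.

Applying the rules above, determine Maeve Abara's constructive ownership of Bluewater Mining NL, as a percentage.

By parent–child attribution (R2), Maeve Abara is treated as also owning Rafael Abara's interest in Brightpath Ventures LLC, giving 65% + 10% = 75%.
By parent–child attribution (R2), Maeve Abara is treated as also owning Rafael Abara's interest in Ashford Pharma AG, giving 46% + 54% = 100%.
Chain via Brightpath Ventures LLC → Ridgefield Capital LLC (R1): 75% × 38% × 18% = 5.13% of Bluewater Mining NL.
Chain via Ashford Pharma AG → Oakhollow Group plc (R1): 100% × 46% × 25% = 11.5% of Bluewater Mining NL.
Aggregating (R3): 5.13% + 11.5% = 16.63%.

16.63%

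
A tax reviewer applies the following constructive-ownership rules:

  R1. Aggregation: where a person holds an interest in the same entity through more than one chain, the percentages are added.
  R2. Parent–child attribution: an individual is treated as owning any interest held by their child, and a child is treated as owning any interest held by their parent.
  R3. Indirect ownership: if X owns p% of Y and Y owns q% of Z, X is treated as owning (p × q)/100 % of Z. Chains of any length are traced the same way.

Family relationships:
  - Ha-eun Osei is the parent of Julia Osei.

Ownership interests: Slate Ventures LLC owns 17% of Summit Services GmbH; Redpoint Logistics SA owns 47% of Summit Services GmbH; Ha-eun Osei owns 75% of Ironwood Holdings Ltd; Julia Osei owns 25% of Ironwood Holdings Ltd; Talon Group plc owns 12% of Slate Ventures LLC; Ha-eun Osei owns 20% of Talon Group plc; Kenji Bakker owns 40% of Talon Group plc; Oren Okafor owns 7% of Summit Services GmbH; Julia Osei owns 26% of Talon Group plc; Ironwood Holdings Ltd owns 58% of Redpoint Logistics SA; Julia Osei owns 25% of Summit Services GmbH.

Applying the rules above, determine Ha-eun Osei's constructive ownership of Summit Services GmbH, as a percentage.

By parent–child attribution (R2), Ha-eun Osei is treated as also owning Julia Osei's interest in Talon Group plc, giving 20% + 26% = 46%.
By parent–child attribution (R2), Ha-eun Osei is treated as also owning Julia Osei's interest in Ironwood Holdings Ltd, giving 75% + 25% = 100%.
By parent–child attribution (R2), Ha-eun Osei is treated as owning Julia Osei's 25% interest in Summit Services GmbH.
Chain via Talon Group plc → Slate Ventures LLC (R3): 46% × 12% × 17% = 0.9384% of Summit Services GmbH.
Chain via Ironwood Holdings Ltd → Redpoint Logistics SA (R3): 100% × 58% × 47% = 27.26% of Summit Services GmbH.
Direct interest in Summit Services GmbH: 25%.
Aggregating (R1): 0.9384% + 27.26% + 25% = 53.1984%.

53.1984%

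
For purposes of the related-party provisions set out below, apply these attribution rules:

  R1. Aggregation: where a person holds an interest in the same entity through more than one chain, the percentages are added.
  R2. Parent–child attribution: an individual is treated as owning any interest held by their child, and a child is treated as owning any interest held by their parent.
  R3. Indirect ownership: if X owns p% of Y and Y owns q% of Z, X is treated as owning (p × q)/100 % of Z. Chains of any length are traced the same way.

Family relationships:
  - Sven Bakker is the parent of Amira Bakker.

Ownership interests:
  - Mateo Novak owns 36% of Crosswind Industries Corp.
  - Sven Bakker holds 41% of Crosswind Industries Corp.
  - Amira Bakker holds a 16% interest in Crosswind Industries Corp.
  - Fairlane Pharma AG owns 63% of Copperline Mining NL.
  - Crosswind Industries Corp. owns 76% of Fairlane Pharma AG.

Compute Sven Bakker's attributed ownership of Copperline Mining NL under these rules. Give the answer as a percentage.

By parent–child attribution (R2), Sven Bakker is treated as also owning Amira Bakker's interest in Crosswind Industries Corp, giving 41% + 16% = 57%.
Chain via Crosswind Industries Corp. → Fairlane Pharma AG (R3): 57% × 76% × 63% = 27.2916% of Copperline Mining NL.

27.2916%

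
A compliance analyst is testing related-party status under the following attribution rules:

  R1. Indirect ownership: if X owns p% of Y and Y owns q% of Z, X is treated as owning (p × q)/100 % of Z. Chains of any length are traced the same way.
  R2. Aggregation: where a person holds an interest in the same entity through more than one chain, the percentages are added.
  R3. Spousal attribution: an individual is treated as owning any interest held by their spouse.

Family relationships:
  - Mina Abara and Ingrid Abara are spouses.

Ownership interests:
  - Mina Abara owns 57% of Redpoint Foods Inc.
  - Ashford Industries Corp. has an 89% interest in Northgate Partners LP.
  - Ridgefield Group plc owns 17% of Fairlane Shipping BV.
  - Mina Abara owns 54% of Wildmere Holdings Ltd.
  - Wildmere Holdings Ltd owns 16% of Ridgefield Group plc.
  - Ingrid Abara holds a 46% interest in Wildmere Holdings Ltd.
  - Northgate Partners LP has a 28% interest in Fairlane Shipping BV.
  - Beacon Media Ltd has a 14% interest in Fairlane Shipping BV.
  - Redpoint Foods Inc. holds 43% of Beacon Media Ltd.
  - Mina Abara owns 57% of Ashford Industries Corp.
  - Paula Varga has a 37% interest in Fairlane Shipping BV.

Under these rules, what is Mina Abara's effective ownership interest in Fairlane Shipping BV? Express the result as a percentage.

20.3558%

By spousal attribution (R3), Mina Abara is treated as also owning Ingrid Abara's interest in Wildmere Holdings Ltd, giving 54% + 46% = 100%.
Chain via Redpoint Foods Inc. → Beacon Media Ltd (R1): 57% × 43% × 14% = 3.4314% of Fairlane Shipping BV.
Chain via Wildmere Holdings Ltd → Ridgefield Group plc (R1): 100% × 16% × 17% = 2.72% of Fairlane Shipping BV.
Chain via Ashford Industries Corp. → Northgate Partners LP (R1): 57% × 89% × 28% = 14.2044% of Fairlane Shipping BV.
Aggregating (R2): 3.4314% + 2.72% + 14.2044% = 20.3558%.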